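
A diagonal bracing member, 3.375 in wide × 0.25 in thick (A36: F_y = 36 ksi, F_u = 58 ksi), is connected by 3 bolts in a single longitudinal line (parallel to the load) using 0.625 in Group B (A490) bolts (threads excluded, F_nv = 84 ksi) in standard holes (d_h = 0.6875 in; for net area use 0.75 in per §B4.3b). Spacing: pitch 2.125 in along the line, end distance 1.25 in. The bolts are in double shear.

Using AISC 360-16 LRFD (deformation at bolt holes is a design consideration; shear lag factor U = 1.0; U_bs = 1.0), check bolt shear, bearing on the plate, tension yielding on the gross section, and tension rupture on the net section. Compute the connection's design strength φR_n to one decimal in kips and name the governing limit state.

27.3 kips (gross-section yield governs)

Bolt shear: A_b = π(0.625)²/4 = 0.3068 in². φR_n = 0.75 × 84 × 0.3068 × 3 × 2 = 116.0 kips.
Bearing (0.25 in plate, F_u = 58 ksi): end bolts L_c = 1.25 − 0.6875/2 = 0.90625, R_n = min(1.2×0.90625×0.25×58, 2.4×0.625×0.25×58) = 15.769 kips/bolt; interior L_c = 2.125 − 0.6875 = 1.4375, R_n = 21.75 kips/bolt. φR_n = 0.75 × (1×15.769 + 2×21.75) = 44.5 kips.
Tension yield (gross): A_g = 3.375×0.25 = 0.84375 in². φR_n = 0.90 × 36 × 0.84375 = 27.3 kips.
Tension rupture (net): A_n = (3.375 − 1×0.75)×0.25 = 0.65625 in² (U = 1.0, A_e = A_n). φR_n = 0.75 × 58 × 0.65625 = 28.5 kips.
Governing: min(116.0, 44.5, 27.3, 28.5) = 27.3 kips → gross-section yield.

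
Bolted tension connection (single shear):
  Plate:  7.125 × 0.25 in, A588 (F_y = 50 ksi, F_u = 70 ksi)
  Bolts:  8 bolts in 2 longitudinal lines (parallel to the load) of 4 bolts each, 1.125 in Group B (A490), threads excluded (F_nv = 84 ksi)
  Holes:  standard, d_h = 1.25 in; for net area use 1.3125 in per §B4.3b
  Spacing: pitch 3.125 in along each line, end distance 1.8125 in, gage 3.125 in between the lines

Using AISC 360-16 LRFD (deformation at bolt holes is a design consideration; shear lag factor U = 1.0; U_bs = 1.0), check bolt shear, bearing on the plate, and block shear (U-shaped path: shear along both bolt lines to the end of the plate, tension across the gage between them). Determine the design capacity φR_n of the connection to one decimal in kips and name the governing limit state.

Bolt shear: A_b = π(1.125)²/4 = 0.99402 in². φR_n = 0.75 × 84 × 0.99402 × 8 × 1 = 501.0 kips.
Bearing (0.25 in plate, F_u = 70 ksi): end bolts L_c = 1.8125 − 1.25/2 = 1.1875, R_n = min(1.2×1.1875×0.25×70, 2.4×1.125×0.25×70) = 24.938 kips/bolt; interior L_c = 3.125 − 1.25 = 1.875, R_n = 39.375 kips/bolt. φR_n = 0.75 × (2×24.938 + 6×39.375) = 214.6 kips.
Block shear: shear path 2×[1.8125+3×3.125] = 2×11.1875 in, A_gv = 5.5938, A_nv = 2×(11.1875 − 3.5×1.3125)×0.25 = 3.2969 in²; tension across gage: (3.125 − 1×1.3125)×0.25 = 0.45313 in². R_n = min(0.6×70×3.2969, 0.6×50×5.5938) + 1.0×70×0.45313 = min(138.47, 167.81) + 31.719 = 170.19 kips. φR_n = 0.75 × 170.19 = 127.6 kips.
Governing: min(501.0, 214.6, 127.6) = 127.6 kips → block shear.

127.6 kips (block shear governs)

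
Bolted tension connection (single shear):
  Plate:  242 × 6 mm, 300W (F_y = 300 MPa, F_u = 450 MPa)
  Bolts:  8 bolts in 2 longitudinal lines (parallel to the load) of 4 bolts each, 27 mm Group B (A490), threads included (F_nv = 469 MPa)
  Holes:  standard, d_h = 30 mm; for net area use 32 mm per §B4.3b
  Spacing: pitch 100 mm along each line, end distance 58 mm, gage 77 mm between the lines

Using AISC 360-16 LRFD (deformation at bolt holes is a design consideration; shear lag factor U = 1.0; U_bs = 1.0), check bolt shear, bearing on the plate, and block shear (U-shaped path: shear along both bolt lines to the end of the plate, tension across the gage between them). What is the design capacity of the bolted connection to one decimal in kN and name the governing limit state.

Bolt shear: A_b = π(27)²/4 = 572.56 mm². φR_n = 0.75 × 469 × 572.56 × 8 × 1 = 1611.2 kN.
Bearing (6 mm plate, F_u = 450 MPa): end bolts L_c = 58 − 30/2 = 43, R_n = min(1.2×43×6×450, 2.4×27×6×450) = 139.32 kN/bolt; interior L_c = 100 − 30 = 70, R_n = 174.96 kN/bolt. φR_n = 0.75 × (2×139.32 + 6×174.96) = 996.3 kN.
Block shear: shear path 2×[58+3×100] = 2×358 mm, A_gv = 4296, A_nv = 2×(358 − 3.5×32)×6 = 2952 mm²; tension across gage: (77 − 1×32)×6 = 270 mm². R_n = min(0.6×450×2952, 0.6×300×4296) + 1.0×450×270 = min(797.04, 773.28) + 121.5 = 894.78 kN. φR_n = 0.75 × 894.78 = 671.1 kN.
Governing: min(1611.2, 996.3, 671.1) = 671.1 kN → block shear.

671.1 kN (block shear governs)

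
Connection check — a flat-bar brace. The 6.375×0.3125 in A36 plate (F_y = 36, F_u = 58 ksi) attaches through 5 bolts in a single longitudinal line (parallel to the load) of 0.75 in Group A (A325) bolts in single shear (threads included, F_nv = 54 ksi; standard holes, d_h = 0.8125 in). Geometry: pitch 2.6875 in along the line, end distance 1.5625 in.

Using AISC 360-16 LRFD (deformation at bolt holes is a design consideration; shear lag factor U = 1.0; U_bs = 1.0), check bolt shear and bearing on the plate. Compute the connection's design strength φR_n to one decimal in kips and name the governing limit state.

Bolt shear: A_b = π(0.75)²/4 = 0.44179 in². φR_n = 0.75 × 54 × 0.44179 × 5 × 1 = 89.5 kips.
Bearing (0.3125 in plate, F_u = 58 ksi): end bolts L_c = 1.5625 − 0.8125/2 = 1.15625, R_n = min(1.2×1.15625×0.3125×58, 2.4×0.75×0.3125×58) = 25.148 kips/bolt; interior L_c = 2.6875 − 0.8125 = 1.875, R_n = 32.625 kips/bolt. φR_n = 0.75 × (1×25.148 + 4×32.625) = 116.7 kips.
Governing: min(89.5, 116.7) = 89.5 kips → bolt shear.

89.5 kips (bolt shear governs)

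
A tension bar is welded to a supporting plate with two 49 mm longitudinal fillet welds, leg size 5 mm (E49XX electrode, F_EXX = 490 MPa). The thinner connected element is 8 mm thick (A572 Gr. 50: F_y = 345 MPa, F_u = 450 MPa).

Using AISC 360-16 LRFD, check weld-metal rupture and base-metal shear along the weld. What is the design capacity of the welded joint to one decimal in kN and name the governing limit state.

Weld metal: throat = 0.707×5 = 3.535 mm, L = 2×49 = 98 mm. φR_n = 0.75 × 0.6 × 490 × 3.535 × 98 = 76.4 kN.
Base metal shear (8 mm plate): yield φR_n = 1.0×0.6×345×8×98 = 162.3 kN; rupture φR_n = 0.75×0.6×450×8×98 = 158.8 kN; take 158.8 kN (rupture).
Governing: min(76.4, 158.8) = 76.4 kN → weld metal.

76.4 kN (weld metal governs)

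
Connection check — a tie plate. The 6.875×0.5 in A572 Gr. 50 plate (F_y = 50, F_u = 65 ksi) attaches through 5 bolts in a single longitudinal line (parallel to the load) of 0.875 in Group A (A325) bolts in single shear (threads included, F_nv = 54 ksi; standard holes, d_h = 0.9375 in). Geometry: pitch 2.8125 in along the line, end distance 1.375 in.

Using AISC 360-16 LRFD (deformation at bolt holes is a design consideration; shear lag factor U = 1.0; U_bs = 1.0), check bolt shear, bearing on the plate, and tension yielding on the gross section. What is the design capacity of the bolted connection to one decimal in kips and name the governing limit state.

121.8 kips (bolt shear governs)

Bolt shear: A_b = π(0.875)²/4 = 0.60132 in². φR_n = 0.75 × 54 × 0.60132 × 5 × 1 = 121.8 kips.
Bearing (0.5 in plate, F_u = 65 ksi): end bolts L_c = 1.375 − 0.9375/2 = 0.90625, R_n = min(1.2×0.90625×0.5×65, 2.4×0.875×0.5×65) = 35.344 kips/bolt; interior L_c = 2.8125 − 0.9375 = 1.875, R_n = 68.25 kips/bolt. φR_n = 0.75 × (1×35.344 + 4×68.25) = 231.3 kips.
Tension yield (gross): A_g = 6.875×0.5 = 3.4375 in². φR_n = 0.90 × 50 × 3.4375 = 154.7 kips.
Governing: min(121.8, 231.3, 154.7) = 121.8 kips → bolt shear.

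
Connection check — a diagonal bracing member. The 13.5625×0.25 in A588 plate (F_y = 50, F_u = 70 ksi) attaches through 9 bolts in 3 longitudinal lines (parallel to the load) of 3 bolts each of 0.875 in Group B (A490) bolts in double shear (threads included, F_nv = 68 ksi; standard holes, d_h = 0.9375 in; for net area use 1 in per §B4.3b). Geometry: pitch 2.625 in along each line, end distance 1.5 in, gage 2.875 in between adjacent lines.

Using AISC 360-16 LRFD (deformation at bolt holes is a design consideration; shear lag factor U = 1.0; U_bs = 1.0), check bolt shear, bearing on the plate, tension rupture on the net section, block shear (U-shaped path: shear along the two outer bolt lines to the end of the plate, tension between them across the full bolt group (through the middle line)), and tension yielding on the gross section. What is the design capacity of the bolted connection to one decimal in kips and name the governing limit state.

116.2 kips (block shear governs)

Bolt shear: A_b = π(0.875)²/4 = 0.60132 in². φR_n = 0.75 × 68 × 0.60132 × 9 × 2 = 552.0 kips.
Bearing (0.25 in plate, F_u = 70 ksi): end bolts L_c = 1.5 − 0.9375/2 = 1.03125, R_n = min(1.2×1.03125×0.25×70, 2.4×0.875×0.25×70) = 21.656 kips/bolt; interior L_c = 2.625 − 0.9375 = 1.6875, R_n = 35.438 kips/bolt. φR_n = 0.75 × (3×21.656 + 6×35.438) = 208.2 kips.
Tension rupture (net): A_n = (13.5625 − 3×1)×0.25 = 2.6406 in² (U = 1.0, A_e = A_n). φR_n = 0.75 × 70 × 2.6406 = 138.6 kips.
Block shear: shear path 2×[1.5+2×2.625] = 2×6.75 in, A_gv = 3.375, A_nv = 2×(6.75 − 2.5×1)×0.25 = 2.125 in²; tension across gage: (5.75 − 2×1)×0.25 = 0.9375 in². R_n = min(0.6×70×2.125, 0.6×50×3.375) + 1.0×70×0.9375 = min(89.25, 101.25) + 65.625 = 154.88 kips. φR_n = 0.75 × 154.88 = 116.2 kips.
Tension yield (gross): A_g = 13.5625×0.25 = 3.3906 in². φR_n = 0.90 × 50 × 3.3906 = 152.6 kips.
Governing: min(552.0, 208.2, 138.6, 116.2, 152.6) = 116.2 kips → block shear.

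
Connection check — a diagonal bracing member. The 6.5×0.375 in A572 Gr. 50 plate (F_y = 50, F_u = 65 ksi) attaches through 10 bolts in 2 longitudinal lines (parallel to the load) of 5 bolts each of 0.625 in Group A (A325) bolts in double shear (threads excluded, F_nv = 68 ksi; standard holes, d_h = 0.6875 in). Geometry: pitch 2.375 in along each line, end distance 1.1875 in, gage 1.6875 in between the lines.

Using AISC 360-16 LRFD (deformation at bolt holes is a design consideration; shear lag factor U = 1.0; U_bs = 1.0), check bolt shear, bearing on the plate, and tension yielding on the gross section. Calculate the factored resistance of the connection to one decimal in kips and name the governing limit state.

Bolt shear: A_b = π(0.625)²/4 = 0.3068 in². φR_n = 0.75 × 68 × 0.3068 × 10 × 2 = 312.9 kips.
Bearing (0.375 in plate, F_u = 65 ksi): end bolts L_c = 1.1875 − 0.6875/2 = 0.84375, R_n = min(1.2×0.84375×0.375×65, 2.4×0.625×0.375×65) = 24.68 kips/bolt; interior L_c = 2.375 − 0.6875 = 1.6875, R_n = 36.563 kips/bolt. φR_n = 0.75 × (2×24.68 + 8×36.563) = 256.4 kips.
Tension yield (gross): A_g = 6.5×0.375 = 2.4375 in². φR_n = 0.90 × 50 × 2.4375 = 109.7 kips.
Governing: min(312.9, 256.4, 109.7) = 109.7 kips → gross-section yield.

109.7 kips (gross-section yield governs)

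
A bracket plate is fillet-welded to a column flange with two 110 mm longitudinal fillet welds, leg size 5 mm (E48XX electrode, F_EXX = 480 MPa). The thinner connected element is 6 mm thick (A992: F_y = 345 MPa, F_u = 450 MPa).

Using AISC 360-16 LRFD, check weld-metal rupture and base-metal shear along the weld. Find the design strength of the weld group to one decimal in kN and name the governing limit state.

Weld metal: throat = 0.707×5 = 3.535 mm, L = 2×110 = 220 mm. φR_n = 0.75 × 0.6 × 480 × 3.535 × 220 = 168.0 kN.
Base metal shear (6 mm plate): yield φR_n = 1.0×0.6×345×6×220 = 273.2 kN; rupture φR_n = 0.75×0.6×450×6×220 = 267.3 kN; take 267.3 kN (rupture).
Governing: min(168.0, 267.3) = 168.0 kN → weld metal.

168.0 kN (weld metal governs)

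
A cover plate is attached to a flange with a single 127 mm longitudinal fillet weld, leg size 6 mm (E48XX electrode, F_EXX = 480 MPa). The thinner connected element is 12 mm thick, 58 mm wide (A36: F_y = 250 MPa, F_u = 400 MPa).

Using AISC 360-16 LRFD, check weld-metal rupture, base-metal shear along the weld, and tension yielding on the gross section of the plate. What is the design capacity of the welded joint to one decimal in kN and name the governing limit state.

116.4 kN (weld metal governs)

Weld metal: throat = 0.707×6 = 4.242 mm, L = 127 mm. φR_n = 0.75 × 0.6 × 480 × 4.242 × 127 = 116.4 kN.
Base metal shear (12 mm plate): yield φR_n = 1.0×0.6×250×12×127 = 228.6 kN; rupture φR_n = 0.75×0.6×400×12×127 = 274.3 kN; take 228.6 kN (yield).
Tension yield (gross): A_g = 58×12 = 696 mm². φR_n = 0.90 × 250 × 696 = 156.6 kN.
Governing: min(116.4, 228.6, 156.6) = 116.4 kN → weld metal.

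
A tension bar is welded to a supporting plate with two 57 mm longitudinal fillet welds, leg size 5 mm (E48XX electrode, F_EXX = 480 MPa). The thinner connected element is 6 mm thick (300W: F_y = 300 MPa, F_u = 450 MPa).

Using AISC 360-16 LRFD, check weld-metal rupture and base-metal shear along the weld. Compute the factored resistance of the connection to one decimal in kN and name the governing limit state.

Weld metal: throat = 0.707×5 = 3.535 mm, L = 2×57 = 114 mm. φR_n = 0.75 × 0.6 × 480 × 3.535 × 114 = 87.0 kN.
Base metal shear (6 mm plate): yield φR_n = 1.0×0.6×300×6×114 = 123.1 kN; rupture φR_n = 0.75×0.6×450×6×114 = 138.5 kN; take 123.1 kN (yield).
Governing: min(87.0, 123.1) = 87.0 kN → weld metal.

87.0 kN (weld metal governs)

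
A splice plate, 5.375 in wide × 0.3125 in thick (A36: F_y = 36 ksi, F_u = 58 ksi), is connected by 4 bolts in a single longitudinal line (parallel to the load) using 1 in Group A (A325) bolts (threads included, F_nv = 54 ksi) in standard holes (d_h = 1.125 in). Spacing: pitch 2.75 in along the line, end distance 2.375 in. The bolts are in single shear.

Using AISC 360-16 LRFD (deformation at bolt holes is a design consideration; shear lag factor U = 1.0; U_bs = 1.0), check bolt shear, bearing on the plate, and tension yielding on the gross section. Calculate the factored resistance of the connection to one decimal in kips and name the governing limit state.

54.4 kips (gross-section yield governs)

Bolt shear: A_b = π(1)²/4 = 0.7854 in². φR_n = 0.75 × 54 × 0.7854 × 4 × 1 = 127.2 kips.
Bearing (0.3125 in plate, F_u = 58 ksi): end bolts L_c = 2.375 − 1.125/2 = 1.8125, R_n = min(1.2×1.8125×0.3125×58, 2.4×1×0.3125×58) = 39.422 kips/bolt; interior L_c = 2.75 − 1.125 = 1.625, R_n = 35.344 kips/bolt. φR_n = 0.75 × (1×39.422 + 3×35.344) = 109.1 kips.
Tension yield (gross): A_g = 5.375×0.3125 = 1.6797 in². φR_n = 0.90 × 36 × 1.6797 = 54.4 kips.
Governing: min(127.2, 109.1, 54.4) = 54.4 kips → gross-section yield.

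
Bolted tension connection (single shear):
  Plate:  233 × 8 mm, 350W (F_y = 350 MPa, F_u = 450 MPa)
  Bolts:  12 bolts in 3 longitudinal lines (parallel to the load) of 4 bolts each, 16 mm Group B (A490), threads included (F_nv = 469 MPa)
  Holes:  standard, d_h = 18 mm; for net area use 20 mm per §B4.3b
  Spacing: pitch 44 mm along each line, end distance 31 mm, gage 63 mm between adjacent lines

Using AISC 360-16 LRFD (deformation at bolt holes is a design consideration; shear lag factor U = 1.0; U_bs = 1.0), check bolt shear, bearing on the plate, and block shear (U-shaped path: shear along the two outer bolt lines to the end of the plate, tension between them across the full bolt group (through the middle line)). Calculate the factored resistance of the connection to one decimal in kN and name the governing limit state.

533.5 kN (block shear governs)

Bolt shear: A_b = π(16)²/4 = 201.06 mm². φR_n = 0.75 × 469 × 201.06 × 12 × 1 = 848.7 kN.
Bearing (8 mm plate, F_u = 450 MPa): end bolts L_c = 31 − 18/2 = 22, R_n = min(1.2×22×8×450, 2.4×16×8×450) = 95.04 kN/bolt; interior L_c = 44 − 18 = 26, R_n = 112.32 kN/bolt. φR_n = 0.75 × (3×95.04 + 9×112.32) = 972.0 kN.
Block shear: shear path 2×[31+3×44] = 2×163 mm, A_gv = 2608, A_nv = 2×(163 − 3.5×20)×8 = 1488 mm²; tension across gage: (126 − 2×20)×8 = 688 mm². R_n = min(0.6×450×1488, 0.6×350×2608) + 1.0×450×688 = min(401.76, 547.68) + 309.6 = 711.36 kN. φR_n = 0.75 × 711.36 = 533.5 kN.
Governing: min(848.7, 972.0, 533.5) = 533.5 kN → block shear.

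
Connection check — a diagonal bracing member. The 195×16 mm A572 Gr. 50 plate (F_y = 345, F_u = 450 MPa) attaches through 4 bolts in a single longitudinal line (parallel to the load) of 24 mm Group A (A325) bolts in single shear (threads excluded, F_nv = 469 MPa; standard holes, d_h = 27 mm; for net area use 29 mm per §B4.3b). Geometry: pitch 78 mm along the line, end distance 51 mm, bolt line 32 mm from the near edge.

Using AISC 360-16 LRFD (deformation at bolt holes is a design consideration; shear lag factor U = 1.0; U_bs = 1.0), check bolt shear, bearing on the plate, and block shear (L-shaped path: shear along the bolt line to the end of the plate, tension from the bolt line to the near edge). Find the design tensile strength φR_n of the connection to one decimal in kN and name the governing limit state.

636.5 kN (bolt shear governs)

Bolt shear: A_b = π(24)²/4 = 452.39 mm². φR_n = 0.75 × 469 × 452.39 × 4 × 1 = 636.5 kN.
Bearing (16 mm plate, F_u = 450 MPa): end bolts L_c = 51 − 27/2 = 37.5, R_n = min(1.2×37.5×16×450, 2.4×24×16×450) = 324 kN/bolt; interior L_c = 78 − 27 = 51, R_n = 414.72 kN/bolt. φR_n = 0.75 × (1×324 + 3×414.72) = 1176.1 kN.
Block shear: shear path 1×[51+3×78] = 1×285 mm, A_gv = 4560, A_nv = 1×(285 − 3.5×29)×16 = 2936 mm²; tension to near edge: (32 − 0.5×29)×16 = 280 mm². R_n = min(0.6×450×2936, 0.6×345×4560) + 1.0×450×280 = min(792.72, 943.92) + 126 = 918.72 kN. φR_n = 0.75 × 918.72 = 689.0 kN.
Governing: min(636.5, 1176.1, 689.0) = 636.5 kN → bolt shear.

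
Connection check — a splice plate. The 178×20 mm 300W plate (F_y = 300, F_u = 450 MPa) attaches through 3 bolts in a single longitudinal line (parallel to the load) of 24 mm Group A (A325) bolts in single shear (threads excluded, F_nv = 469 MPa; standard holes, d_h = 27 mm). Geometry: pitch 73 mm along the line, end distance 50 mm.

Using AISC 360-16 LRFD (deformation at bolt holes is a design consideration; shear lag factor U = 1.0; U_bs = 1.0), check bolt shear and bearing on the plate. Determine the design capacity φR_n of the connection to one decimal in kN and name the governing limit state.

Bolt shear: A_b = π(24)²/4 = 452.39 mm². φR_n = 0.75 × 469 × 452.39 × 3 × 1 = 477.4 kN.
Bearing (20 mm plate, F_u = 450 MPa): end bolts L_c = 50 − 27/2 = 36.5, R_n = min(1.2×36.5×20×450, 2.4×24×20×450) = 394.2 kN/bolt; interior L_c = 73 − 27 = 46, R_n = 496.8 kN/bolt. φR_n = 0.75 × (1×394.2 + 2×496.8) = 1040.9 kN.
Governing: min(477.4, 1040.9) = 477.4 kN → bolt shear.

477.4 kN (bolt shear governs)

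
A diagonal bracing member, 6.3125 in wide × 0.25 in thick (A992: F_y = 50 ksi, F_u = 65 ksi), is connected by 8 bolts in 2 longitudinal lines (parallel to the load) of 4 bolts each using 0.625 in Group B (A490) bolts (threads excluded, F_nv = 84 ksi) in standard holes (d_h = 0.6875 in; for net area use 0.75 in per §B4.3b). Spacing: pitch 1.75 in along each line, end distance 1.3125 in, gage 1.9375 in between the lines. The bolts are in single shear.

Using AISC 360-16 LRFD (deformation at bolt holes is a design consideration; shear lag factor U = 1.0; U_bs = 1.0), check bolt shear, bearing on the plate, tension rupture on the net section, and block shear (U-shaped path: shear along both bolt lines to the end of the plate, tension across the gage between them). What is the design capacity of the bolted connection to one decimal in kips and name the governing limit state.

58.7 kips (net-section rupture governs)

Bolt shear: A_b = π(0.625)²/4 = 0.3068 in². φR_n = 0.75 × 84 × 0.3068 × 8 × 1 = 154.6 kips.
Bearing (0.25 in plate, F_u = 65 ksi): end bolts L_c = 1.3125 − 0.6875/2 = 0.96875, R_n = min(1.2×0.96875×0.25×65, 2.4×0.625×0.25×65) = 18.891 kips/bolt; interior L_c = 1.75 − 0.6875 = 1.0625, R_n = 20.719 kips/bolt. φR_n = 0.75 × (2×18.891 + 6×20.719) = 121.6 kips.
Tension rupture (net): A_n = (6.3125 − 2×0.75)×0.25 = 1.2031 in² (U = 1.0, A_e = A_n). φR_n = 0.75 × 65 × 1.2031 = 58.7 kips.
Block shear: shear path 2×[1.3125+3×1.75] = 2×6.5625 in, A_gv = 3.2813, A_nv = 2×(6.5625 − 3.5×0.75)×0.25 = 1.9688 in²; tension across gage: (1.9375 − 1×0.75)×0.25 = 0.29688 in². R_n = min(0.6×65×1.9688, 0.6×50×3.2813) + 1.0×65×0.29688 = min(76.783, 98.439) + 19.297 = 96.08 kips. φR_n = 0.75 × 96.08 = 72.1 kips.
Governing: min(154.6, 121.6, 58.7, 72.1) = 58.7 kips → net-section rupture.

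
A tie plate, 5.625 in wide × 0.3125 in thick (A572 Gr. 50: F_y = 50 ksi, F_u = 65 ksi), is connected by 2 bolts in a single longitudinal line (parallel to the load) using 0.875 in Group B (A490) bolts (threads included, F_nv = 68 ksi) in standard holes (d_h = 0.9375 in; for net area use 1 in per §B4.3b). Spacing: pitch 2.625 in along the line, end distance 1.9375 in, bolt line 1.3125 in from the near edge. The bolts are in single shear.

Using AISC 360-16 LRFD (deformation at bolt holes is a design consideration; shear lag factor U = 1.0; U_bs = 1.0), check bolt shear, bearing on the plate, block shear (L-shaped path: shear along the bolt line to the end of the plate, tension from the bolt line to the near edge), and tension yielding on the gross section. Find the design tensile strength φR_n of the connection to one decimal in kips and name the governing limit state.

Bolt shear: A_b = π(0.875)²/4 = 0.60132 in². φR_n = 0.75 × 68 × 0.60132 × 2 × 1 = 61.3 kips.
Bearing (0.3125 in plate, F_u = 65 ksi): end bolts L_c = 1.9375 − 0.9375/2 = 1.46875, R_n = min(1.2×1.46875×0.3125×65, 2.4×0.875×0.3125×65) = 35.801 kips/bolt; interior L_c = 2.625 − 0.9375 = 1.6875, R_n = 41.133 kips/bolt. φR_n = 0.75 × (1×35.801 + 1×41.133) = 57.7 kips.
Block shear: shear path 1×[1.9375+1×2.625] = 1×4.5625 in, A_gv = 1.4258, A_nv = 1×(4.5625 − 1.5×1)×0.3125 = 0.95703 in²; tension to near edge: (1.3125 − 0.5×1)×0.3125 = 0.25391 in². R_n = min(0.6×65×0.95703, 0.6×50×1.4258) + 1.0×65×0.25391 = min(37.324, 42.774) + 16.504 = 53.828 kips. φR_n = 0.75 × 53.828 = 40.4 kips.
Tension yield (gross): A_g = 5.625×0.3125 = 1.7578 in². φR_n = 0.90 × 50 × 1.7578 = 79.1 kips.
Governing: min(61.3, 57.7, 40.4, 79.1) = 40.4 kips → block shear.

40.4 kips (block shear governs)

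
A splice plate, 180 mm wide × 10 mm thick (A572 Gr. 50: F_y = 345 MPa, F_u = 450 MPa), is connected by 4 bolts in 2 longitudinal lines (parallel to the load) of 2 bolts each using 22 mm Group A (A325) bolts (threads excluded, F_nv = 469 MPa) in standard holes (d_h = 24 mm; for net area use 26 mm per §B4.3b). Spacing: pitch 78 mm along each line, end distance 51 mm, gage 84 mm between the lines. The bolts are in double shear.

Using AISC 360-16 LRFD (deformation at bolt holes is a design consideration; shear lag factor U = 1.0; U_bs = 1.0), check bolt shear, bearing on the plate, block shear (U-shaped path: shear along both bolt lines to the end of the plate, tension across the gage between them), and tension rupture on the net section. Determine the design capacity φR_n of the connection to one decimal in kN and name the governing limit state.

432.0 kN (net-section rupture governs)

Bolt shear: A_b = π(22)²/4 = 380.13 mm². φR_n = 0.75 × 469 × 380.13 × 4 × 2 = 1069.7 kN.
Bearing (10 mm plate, F_u = 450 MPa): end bolts L_c = 51 − 24/2 = 39, R_n = min(1.2×39×10×450, 2.4×22×10×450) = 210.6 kN/bolt; interior L_c = 78 − 24 = 54, R_n = 237.6 kN/bolt. φR_n = 0.75 × (2×210.6 + 2×237.6) = 672.3 kN.
Block shear: shear path 2×[51+1×78] = 2×129 mm, A_gv = 2580, A_nv = 2×(129 − 1.5×26)×10 = 1800 mm²; tension across gage: (84 − 1×26)×10 = 580 mm². R_n = min(0.6×450×1800, 0.6×345×2580) + 1.0×450×580 = min(486, 534.06) + 261 = 747 kN. φR_n = 0.75 × 747 = 560.3 kN.
Tension rupture (net): A_n = (180 − 2×26)×10 = 1280 mm² (U = 1.0, A_e = A_n). φR_n = 0.75 × 450 × 1280 = 432.0 kN.
Governing: min(1069.7, 672.3, 560.3, 432.0) = 432.0 kN → net-section rupture.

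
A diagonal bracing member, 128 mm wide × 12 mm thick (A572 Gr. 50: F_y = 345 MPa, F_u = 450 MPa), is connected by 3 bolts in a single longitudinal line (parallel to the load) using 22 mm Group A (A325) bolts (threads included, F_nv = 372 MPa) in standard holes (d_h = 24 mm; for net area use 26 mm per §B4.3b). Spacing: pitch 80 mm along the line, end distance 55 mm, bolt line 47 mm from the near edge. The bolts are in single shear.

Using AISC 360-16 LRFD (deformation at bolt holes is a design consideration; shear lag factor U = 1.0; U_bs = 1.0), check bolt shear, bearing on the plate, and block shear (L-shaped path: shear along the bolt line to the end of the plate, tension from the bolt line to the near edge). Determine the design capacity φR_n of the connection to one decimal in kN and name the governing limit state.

318.2 kN (bolt shear governs)

Bolt shear: A_b = π(22)²/4 = 380.13 mm². φR_n = 0.75 × 372 × 380.13 × 3 × 1 = 318.2 kN.
Bearing (12 mm plate, F_u = 450 MPa): end bolts L_c = 55 − 24/2 = 43, R_n = min(1.2×43×12×450, 2.4×22×12×450) = 278.64 kN/bolt; interior L_c = 80 − 24 = 56, R_n = 285.12 kN/bolt. φR_n = 0.75 × (1×278.64 + 2×285.12) = 636.7 kN.
Block shear: shear path 1×[55+2×80] = 1×215 mm, A_gv = 2580, A_nv = 1×(215 − 2.5×26)×12 = 1800 mm²; tension to near edge: (47 − 0.5×26)×12 = 408 mm². R_n = min(0.6×450×1800, 0.6×345×2580) + 1.0×450×408 = min(486, 534.06) + 183.6 = 669.6 kN. φR_n = 0.75 × 669.6 = 502.2 kN.
Governing: min(318.2, 636.7, 502.2) = 318.2 kN → bolt shear.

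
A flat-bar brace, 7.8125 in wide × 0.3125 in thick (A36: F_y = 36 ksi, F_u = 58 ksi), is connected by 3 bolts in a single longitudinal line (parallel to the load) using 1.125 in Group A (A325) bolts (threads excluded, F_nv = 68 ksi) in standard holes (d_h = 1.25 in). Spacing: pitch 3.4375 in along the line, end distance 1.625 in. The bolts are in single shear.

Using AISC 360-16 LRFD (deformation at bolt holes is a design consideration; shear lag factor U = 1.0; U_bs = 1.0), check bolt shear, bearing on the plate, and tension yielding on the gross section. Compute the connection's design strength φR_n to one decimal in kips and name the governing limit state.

Bolt shear: A_b = π(1.125)²/4 = 0.99402 in². φR_n = 0.75 × 68 × 0.99402 × 3 × 1 = 152.1 kips.
Bearing (0.3125 in plate, F_u = 58 ksi): end bolts L_c = 1.625 − 1.25/2 = 1, R_n = min(1.2×1×0.3125×58, 2.4×1.125×0.3125×58) = 21.75 kips/bolt; interior L_c = 3.4375 − 1.25 = 2.1875, R_n = 47.578 kips/bolt. φR_n = 0.75 × (1×21.75 + 2×47.578) = 87.7 kips.
Tension yield (gross): A_g = 7.8125×0.3125 = 2.4414 in². φR_n = 0.90 × 36 × 2.4414 = 79.1 kips.
Governing: min(152.1, 87.7, 79.1) = 79.1 kips → gross-section yield.

79.1 kips (gross-section yield governs)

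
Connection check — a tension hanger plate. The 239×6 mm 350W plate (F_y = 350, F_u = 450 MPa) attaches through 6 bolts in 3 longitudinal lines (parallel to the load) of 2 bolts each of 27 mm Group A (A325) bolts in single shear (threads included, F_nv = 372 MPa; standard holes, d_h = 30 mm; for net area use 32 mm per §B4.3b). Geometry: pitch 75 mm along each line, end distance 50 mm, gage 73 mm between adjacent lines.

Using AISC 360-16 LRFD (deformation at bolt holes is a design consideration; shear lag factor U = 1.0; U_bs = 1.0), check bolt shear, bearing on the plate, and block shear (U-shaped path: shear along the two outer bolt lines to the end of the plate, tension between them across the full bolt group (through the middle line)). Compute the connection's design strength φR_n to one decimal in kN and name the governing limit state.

353.2 kN (block shear governs)

Bolt shear: A_b = π(27)²/4 = 572.56 mm². φR_n = 0.75 × 372 × 572.56 × 6 × 1 = 958.5 kN.
Bearing (6 mm plate, F_u = 450 MPa): end bolts L_c = 50 − 30/2 = 35, R_n = min(1.2×35×6×450, 2.4×27×6×450) = 113.4 kN/bolt; interior L_c = 75 − 30 = 45, R_n = 145.8 kN/bolt. φR_n = 0.75 × (3×113.4 + 3×145.8) = 583.2 kN.
Block shear: shear path 2×[50+1×75] = 2×125 mm, A_gv = 1500, A_nv = 2×(125 − 1.5×32)×6 = 924 mm²; tension across gage: (146 − 2×32)×6 = 492 mm². R_n = min(0.6×450×924, 0.6×350×1500) + 1.0×450×492 = min(249.48, 315) + 221.4 = 470.88 kN. φR_n = 0.75 × 470.88 = 353.2 kN.
Governing: min(958.5, 583.2, 353.2) = 353.2 kN → block shear.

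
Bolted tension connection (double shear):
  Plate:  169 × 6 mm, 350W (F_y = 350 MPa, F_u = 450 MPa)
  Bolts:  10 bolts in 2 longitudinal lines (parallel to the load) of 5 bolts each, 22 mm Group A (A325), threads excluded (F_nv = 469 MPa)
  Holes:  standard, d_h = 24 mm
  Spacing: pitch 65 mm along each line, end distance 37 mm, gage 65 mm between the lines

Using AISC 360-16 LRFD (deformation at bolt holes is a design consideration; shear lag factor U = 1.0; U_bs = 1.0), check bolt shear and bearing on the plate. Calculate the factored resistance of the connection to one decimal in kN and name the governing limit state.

918.5 kN (bearing governs)

Bolt shear: A_b = π(22)²/4 = 380.13 mm². φR_n = 0.75 × 469 × 380.13 × 10 × 2 = 2674.2 kN.
Bearing (6 mm plate, F_u = 450 MPa): end bolts L_c = 37 − 24/2 = 25, R_n = min(1.2×25×6×450, 2.4×22×6×450) = 81 kN/bolt; interior L_c = 65 − 24 = 41, R_n = 132.84 kN/bolt. φR_n = 0.75 × (2×81 + 8×132.84) = 918.5 kN.
Governing: min(2674.2, 918.5) = 918.5 kN → bearing.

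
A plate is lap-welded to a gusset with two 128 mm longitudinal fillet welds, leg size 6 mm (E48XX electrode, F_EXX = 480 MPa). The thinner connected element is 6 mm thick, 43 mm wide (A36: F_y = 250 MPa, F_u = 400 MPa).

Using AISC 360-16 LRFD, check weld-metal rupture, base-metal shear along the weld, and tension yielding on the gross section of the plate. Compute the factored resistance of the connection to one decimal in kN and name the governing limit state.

Weld metal: throat = 0.707×6 = 4.242 mm, L = 2×128 = 256 mm. φR_n = 0.75 × 0.6 × 480 × 4.242 × 256 = 234.6 kN.
Base metal shear (6 mm plate): yield φR_n = 1.0×0.6×250×6×256 = 230.4 kN; rupture φR_n = 0.75×0.6×400×6×256 = 276.5 kN; take 230.4 kN (yield).
Tension yield (gross): A_g = 43×6 = 258 mm². φR_n = 0.90 × 250 × 258 = 58.1 kN.
Governing: min(234.6, 230.4, 58.1) = 58.1 kN → gross-section yield.

58.1 kN (gross-section yield governs)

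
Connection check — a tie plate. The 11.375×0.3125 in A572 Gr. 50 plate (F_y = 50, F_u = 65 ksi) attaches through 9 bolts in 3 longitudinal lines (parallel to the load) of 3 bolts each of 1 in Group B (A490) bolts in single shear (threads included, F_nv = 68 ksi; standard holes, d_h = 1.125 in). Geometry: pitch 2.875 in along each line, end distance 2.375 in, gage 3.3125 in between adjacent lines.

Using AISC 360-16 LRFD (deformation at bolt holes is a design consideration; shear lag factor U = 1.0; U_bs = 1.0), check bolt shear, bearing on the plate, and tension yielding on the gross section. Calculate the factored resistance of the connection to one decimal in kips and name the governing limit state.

Bolt shear: A_b = π(1)²/4 = 0.7854 in². φR_n = 0.75 × 68 × 0.7854 × 9 × 1 = 360.5 kips.
Bearing (0.3125 in plate, F_u = 65 ksi): end bolts L_c = 2.375 − 1.125/2 = 1.8125, R_n = min(1.2×1.8125×0.3125×65, 2.4×1×0.3125×65) = 44.18 kips/bolt; interior L_c = 2.875 − 1.125 = 1.75, R_n = 42.656 kips/bolt. φR_n = 0.75 × (3×44.18 + 6×42.656) = 291.4 kips.
Tension yield (gross): A_g = 11.375×0.3125 = 3.5547 in². φR_n = 0.90 × 50 × 3.5547 = 160.0 kips.
Governing: min(360.5, 291.4, 160.0) = 160.0 kips → gross-section yield.

160.0 kips (gross-section yield governs)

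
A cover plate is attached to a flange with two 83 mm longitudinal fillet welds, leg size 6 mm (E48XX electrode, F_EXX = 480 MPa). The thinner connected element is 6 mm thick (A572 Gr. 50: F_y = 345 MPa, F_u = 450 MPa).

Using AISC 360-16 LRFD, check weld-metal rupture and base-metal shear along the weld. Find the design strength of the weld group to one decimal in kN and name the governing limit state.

152.1 kN (weld metal governs)

Weld metal: throat = 0.707×6 = 4.242 mm, L = 2×83 = 166 mm. φR_n = 0.75 × 0.6 × 480 × 4.242 × 166 = 152.1 kN.
Base metal shear (6 mm plate): yield φR_n = 1.0×0.6×345×6×166 = 206.2 kN; rupture φR_n = 0.75×0.6×450×6×166 = 201.7 kN; take 201.7 kN (rupture).
Governing: min(152.1, 201.7) = 152.1 kN → weld metal.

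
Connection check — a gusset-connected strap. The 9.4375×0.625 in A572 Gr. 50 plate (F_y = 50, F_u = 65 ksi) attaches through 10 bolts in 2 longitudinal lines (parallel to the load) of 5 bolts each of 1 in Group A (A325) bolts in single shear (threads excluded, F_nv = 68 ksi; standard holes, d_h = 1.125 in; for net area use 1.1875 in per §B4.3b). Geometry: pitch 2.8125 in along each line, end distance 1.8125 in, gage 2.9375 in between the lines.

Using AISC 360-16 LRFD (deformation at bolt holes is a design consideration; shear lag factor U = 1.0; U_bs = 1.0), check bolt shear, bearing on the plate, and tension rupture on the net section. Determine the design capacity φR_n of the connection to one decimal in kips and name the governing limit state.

215.2 kips (net-section rupture governs)

Bolt shear: A_b = π(1)²/4 = 0.7854 in². φR_n = 0.75 × 68 × 0.7854 × 10 × 1 = 400.6 kips.
Bearing (0.625 in plate, F_u = 65 ksi): end bolts L_c = 1.8125 − 1.125/2 = 1.25, R_n = min(1.2×1.25×0.625×65, 2.4×1×0.625×65) = 60.938 kips/bolt; interior L_c = 2.8125 − 1.125 = 1.6875, R_n = 82.266 kips/bolt. φR_n = 0.75 × (2×60.938 + 8×82.266) = 585.0 kips.
Tension rupture (net): A_n = (9.4375 − 2×1.1875)×0.625 = 4.4141 in² (U = 1.0, A_e = A_n). φR_n = 0.75 × 65 × 4.4141 = 215.2 kips.
Governing: min(400.6, 585.0, 215.2) = 215.2 kips → net-section rupture.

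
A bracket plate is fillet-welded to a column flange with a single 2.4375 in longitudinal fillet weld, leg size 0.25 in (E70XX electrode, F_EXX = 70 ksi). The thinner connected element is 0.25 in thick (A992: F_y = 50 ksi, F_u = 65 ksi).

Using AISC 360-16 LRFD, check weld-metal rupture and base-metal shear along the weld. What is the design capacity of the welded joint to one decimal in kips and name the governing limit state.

13.6 kips (weld metal governs)

Weld metal: throat = 0.707×0.25 = 0.17675 in, L = 2.4375 in. φR_n = 0.75 × 0.6 × 70 × 0.17675 × 2.4375 = 13.6 kips.
Base metal shear (0.25 in plate): yield φR_n = 1.0×0.6×50×0.25×2.4375 = 18.3 kips; rupture φR_n = 0.75×0.6×65×0.25×2.4375 = 17.8 kips; take 17.8 kips (rupture).
Governing: min(13.6, 17.8) = 13.6 kips → weld metal.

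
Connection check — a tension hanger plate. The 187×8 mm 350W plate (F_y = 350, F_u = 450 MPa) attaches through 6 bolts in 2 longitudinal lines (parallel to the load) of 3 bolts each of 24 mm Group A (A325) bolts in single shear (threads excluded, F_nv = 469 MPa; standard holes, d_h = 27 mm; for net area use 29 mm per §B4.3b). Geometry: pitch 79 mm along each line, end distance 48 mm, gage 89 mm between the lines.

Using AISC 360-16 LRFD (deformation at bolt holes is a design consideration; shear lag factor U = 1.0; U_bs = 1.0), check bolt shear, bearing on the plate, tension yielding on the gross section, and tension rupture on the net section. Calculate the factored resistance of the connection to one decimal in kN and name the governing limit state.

348.3 kN (net-section rupture governs)

Bolt shear: A_b = π(24)²/4 = 452.39 mm². φR_n = 0.75 × 469 × 452.39 × 6 × 1 = 954.8 kN.
Bearing (8 mm plate, F_u = 450 MPa): end bolts L_c = 48 − 27/2 = 34.5, R_n = min(1.2×34.5×8×450, 2.4×24×8×450) = 149.04 kN/bolt; interior L_c = 79 − 27 = 52, R_n = 207.36 kN/bolt. φR_n = 0.75 × (2×149.04 + 4×207.36) = 845.6 kN.
Tension yield (gross): A_g = 187×8 = 1496 mm². φR_n = 0.90 × 350 × 1496 = 471.2 kN.
Tension rupture (net): A_n = (187 − 2×29)×8 = 1032 mm² (U = 1.0, A_e = A_n). φR_n = 0.75 × 450 × 1032 = 348.3 kN.
Governing: min(954.8, 845.6, 471.2, 348.3) = 348.3 kN → net-section rupture.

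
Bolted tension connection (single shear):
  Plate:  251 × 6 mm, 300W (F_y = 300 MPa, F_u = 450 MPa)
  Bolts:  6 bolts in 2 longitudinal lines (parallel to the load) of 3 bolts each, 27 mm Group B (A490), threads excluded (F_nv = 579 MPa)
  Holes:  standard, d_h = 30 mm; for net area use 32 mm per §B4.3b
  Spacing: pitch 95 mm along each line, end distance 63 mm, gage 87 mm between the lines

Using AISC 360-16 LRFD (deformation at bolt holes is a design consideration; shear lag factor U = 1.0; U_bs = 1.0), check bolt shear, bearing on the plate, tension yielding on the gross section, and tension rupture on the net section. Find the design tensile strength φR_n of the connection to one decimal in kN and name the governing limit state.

378.7 kN (net-section rupture governs)

Bolt shear: A_b = π(27)²/4 = 572.56 mm². φR_n = 0.75 × 579 × 572.56 × 6 × 1 = 1491.8 kN.
Bearing (6 mm plate, F_u = 450 MPa): end bolts L_c = 63 − 30/2 = 48, R_n = min(1.2×48×6×450, 2.4×27×6×450) = 155.52 kN/bolt; interior L_c = 95 − 30 = 65, R_n = 174.96 kN/bolt. φR_n = 0.75 × (2×155.52 + 4×174.96) = 758.2 kN.
Tension yield (gross): A_g = 251×6 = 1506 mm². φR_n = 0.90 × 300 × 1506 = 406.6 kN.
Tension rupture (net): A_n = (251 − 2×32)×6 = 1122 mm² (U = 1.0, A_e = A_n). φR_n = 0.75 × 450 × 1122 = 378.7 kN.
Governing: min(1491.8, 758.2, 406.6, 378.7) = 378.7 kN → net-section rupture.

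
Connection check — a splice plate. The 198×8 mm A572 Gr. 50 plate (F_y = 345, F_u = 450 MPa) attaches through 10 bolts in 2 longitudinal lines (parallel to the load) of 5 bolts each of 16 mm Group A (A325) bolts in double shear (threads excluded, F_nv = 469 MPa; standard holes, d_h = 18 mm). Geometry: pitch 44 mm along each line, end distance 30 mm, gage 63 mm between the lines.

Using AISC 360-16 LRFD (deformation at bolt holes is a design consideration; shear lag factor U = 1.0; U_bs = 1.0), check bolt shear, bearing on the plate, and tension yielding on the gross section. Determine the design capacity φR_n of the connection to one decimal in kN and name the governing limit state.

Bolt shear: A_b = π(16)²/4 = 201.06 mm². φR_n = 0.75 × 469 × 201.06 × 10 × 2 = 1414.5 kN.
Bearing (8 mm plate, F_u = 450 MPa): end bolts L_c = 30 − 18/2 = 21, R_n = min(1.2×21×8×450, 2.4×16×8×450) = 90.72 kN/bolt; interior L_c = 44 − 18 = 26, R_n = 112.32 kN/bolt. φR_n = 0.75 × (2×90.72 + 8×112.32) = 810.0 kN.
Tension yield (gross): A_g = 198×8 = 1584 mm². φR_n = 0.90 × 345 × 1584 = 491.8 kN.
Governing: min(1414.5, 810.0, 491.8) = 491.8 kN → gross-section yield.

491.8 kN (gross-section yield governs)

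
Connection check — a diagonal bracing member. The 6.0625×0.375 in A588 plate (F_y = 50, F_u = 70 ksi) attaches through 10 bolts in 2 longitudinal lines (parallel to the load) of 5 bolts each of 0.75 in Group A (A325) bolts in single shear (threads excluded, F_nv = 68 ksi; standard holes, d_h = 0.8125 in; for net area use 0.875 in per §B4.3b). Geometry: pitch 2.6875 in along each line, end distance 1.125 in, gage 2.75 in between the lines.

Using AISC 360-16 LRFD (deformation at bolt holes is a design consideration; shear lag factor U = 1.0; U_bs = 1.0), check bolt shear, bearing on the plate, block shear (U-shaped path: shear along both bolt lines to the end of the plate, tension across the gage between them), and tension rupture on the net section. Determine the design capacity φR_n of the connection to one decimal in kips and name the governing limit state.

84.9 kips (net-section rupture governs)

Bolt shear: A_b = π(0.75)²/4 = 0.44179 in². φR_n = 0.75 × 68 × 0.44179 × 10 × 1 = 225.3 kips.
Bearing (0.375 in plate, F_u = 70 ksi): end bolts L_c = 1.125 − 0.8125/2 = 0.71875, R_n = min(1.2×0.71875×0.375×70, 2.4×0.75×0.375×70) = 22.641 kips/bolt; interior L_c = 2.6875 − 0.8125 = 1.875, R_n = 47.25 kips/bolt. φR_n = 0.75 × (2×22.641 + 8×47.25) = 317.5 kips.
Block shear: shear path 2×[1.125+4×2.6875] = 2×11.875 in, A_gv = 8.9063, A_nv = 2×(11.875 − 4.5×0.875)×0.375 = 5.9531 in²; tension across gage: (2.75 − 1×0.875)×0.375 = 0.70313 in². R_n = min(0.6×70×5.9531, 0.6×50×8.9063) + 1.0×70×0.70313 = min(250.03, 267.19) + 49.219 = 299.25 kips. φR_n = 0.75 × 299.25 = 224.4 kips.
Tension rupture (net): A_n = (6.0625 − 2×0.875)×0.375 = 1.6172 in² (U = 1.0, A_e = A_n). φR_n = 0.75 × 70 × 1.6172 = 84.9 kips.
Governing: min(225.3, 317.5, 224.4, 84.9) = 84.9 kips → net-section rupture.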